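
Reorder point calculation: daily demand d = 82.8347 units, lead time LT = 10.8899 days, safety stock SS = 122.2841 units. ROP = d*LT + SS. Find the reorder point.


d*LT = 82.8347 * 10.8899 = 902.0616
ROP = 902.0616 + 122.2841 = 1024.3457

1024.3457 units


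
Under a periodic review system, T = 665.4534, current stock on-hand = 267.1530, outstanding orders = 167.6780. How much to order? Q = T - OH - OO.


Inventory position = OH + OO = 267.1530 + 167.6780 = 434.8310
Q = 665.4534 - 434.8310 = 230.6224

230.6224 units


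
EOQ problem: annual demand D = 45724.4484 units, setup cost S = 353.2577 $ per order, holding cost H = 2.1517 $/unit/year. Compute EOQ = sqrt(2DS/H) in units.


2*D*S = 2 * 45724.4484 * 353.2577 = 32305026.9511
2*D*S/H = 15013722.6152
EOQ = sqrt(15013722.6152) = 3874.7545

3874.7545 units


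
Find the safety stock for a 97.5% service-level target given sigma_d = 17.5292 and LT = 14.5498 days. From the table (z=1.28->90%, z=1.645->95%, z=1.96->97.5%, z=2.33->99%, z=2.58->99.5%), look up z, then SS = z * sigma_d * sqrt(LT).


From the table, SL = 97.5% corresponds to z = 1.96
sqrt(LT) = sqrt(14.5498) = 3.8144
SS = 1.96 * 17.5292 * 3.8144 = 131.0529

131.0529 units


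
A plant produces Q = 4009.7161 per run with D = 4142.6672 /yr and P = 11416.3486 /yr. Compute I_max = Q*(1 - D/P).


D/P = 0.3629
1 - D/P = 0.6371
I_max = 4009.7161 * 0.6371 = 2554.7045

2554.7045 units


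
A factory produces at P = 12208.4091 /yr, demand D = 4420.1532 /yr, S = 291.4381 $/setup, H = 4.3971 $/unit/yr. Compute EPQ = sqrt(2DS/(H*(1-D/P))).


1 - D/P = 1 - 0.3621 = 0.6379
H*(1-D/P) = 2.8051
2DS = 2576402.1006
EPQ = sqrt(918472.5117) = 958.3697

958.3697 units


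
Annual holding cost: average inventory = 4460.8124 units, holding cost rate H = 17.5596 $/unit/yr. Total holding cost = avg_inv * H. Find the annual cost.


Cost = 4460.8124 * 17.5596 = 78330.0814

78330.0814 $/yr


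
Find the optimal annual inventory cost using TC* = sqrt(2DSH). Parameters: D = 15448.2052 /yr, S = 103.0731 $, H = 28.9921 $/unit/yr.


2*D*S*H = 92327916.9137
TC* = sqrt(92327916.9137) = 9608.7417

9608.7417 $/yr


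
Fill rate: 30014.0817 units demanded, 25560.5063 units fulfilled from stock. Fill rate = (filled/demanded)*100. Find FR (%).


FR = 25560.5063 / 30014.0817 * 100 = 85.1617

85.1617%


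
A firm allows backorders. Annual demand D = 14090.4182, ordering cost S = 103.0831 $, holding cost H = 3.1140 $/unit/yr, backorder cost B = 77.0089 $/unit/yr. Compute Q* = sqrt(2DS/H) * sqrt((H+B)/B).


sqrt(2DS/H) = 965.8538
sqrt((H+B)/B) = 1.0200
Q* = 965.8538 * 1.0200 = 985.1883

985.1883 units


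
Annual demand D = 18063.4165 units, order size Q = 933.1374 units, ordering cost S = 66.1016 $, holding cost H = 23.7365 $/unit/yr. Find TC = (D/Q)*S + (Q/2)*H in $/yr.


Ordering cost = D*S/Q = 1279.5765
Holding cost = Q*H/2 = 11074.7079
TC = 1279.5765 + 11074.7079 = 12354.2845

12354.2845 $/yr


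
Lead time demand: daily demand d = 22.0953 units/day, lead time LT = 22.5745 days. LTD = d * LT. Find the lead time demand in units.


LTD = 22.0953 * 22.5745 = 498.7903

498.7903 units


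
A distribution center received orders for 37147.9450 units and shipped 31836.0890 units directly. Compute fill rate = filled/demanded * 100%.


FR = 31836.0890 / 37147.9450 * 100 = 85.7008

85.7008%


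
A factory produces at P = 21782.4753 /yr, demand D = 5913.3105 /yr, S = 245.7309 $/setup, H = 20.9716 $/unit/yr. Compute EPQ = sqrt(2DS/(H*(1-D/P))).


1 - D/P = 1 - 0.2715 = 0.7285
H*(1-D/P) = 15.2784
2DS = 2906166.2223
EPQ = sqrt(190213.8102) = 436.1351

436.1351 units


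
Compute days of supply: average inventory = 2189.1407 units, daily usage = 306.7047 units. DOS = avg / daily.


DOS = 2189.1407 / 306.7047 = 7.1376

7.1376 days


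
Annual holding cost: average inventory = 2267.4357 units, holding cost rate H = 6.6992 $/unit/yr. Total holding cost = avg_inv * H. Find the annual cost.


Cost = 2267.4357 * 6.6992 = 15190.0052

15190.0052 $/yr


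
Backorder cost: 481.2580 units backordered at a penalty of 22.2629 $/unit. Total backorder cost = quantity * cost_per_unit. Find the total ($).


Total = 481.2580 * 22.2629 = 10714.1987

10714.1987 $


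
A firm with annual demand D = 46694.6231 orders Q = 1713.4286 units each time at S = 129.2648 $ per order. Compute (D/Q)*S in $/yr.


Number of orders = D/Q = 27.2522
Cost = 27.2522 * 129.2648 = 3522.7445

3522.7445 $/yr


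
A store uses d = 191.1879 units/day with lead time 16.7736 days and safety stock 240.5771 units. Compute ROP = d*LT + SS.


d*LT = 191.1879 * 16.7736 = 3206.9094
ROP = 3206.9094 + 240.5771 = 3447.4865

3447.4865 units


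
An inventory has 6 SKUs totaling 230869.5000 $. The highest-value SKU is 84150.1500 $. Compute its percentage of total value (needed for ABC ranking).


Top item = 84150.1500
Total = 230869.5000
Percentage = 84150.1500 / 230869.5000 * 100 = 36.4492

36.4492%


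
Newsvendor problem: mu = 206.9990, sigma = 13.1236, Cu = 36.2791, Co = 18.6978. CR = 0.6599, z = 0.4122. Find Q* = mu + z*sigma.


CR = Cu/(Cu+Co) = 36.2791/(36.2791+18.6978) = 0.6599
z = 0.4122
Q* = 206.9990 + 0.4122 * 13.1236 = 212.4085

212.4085 units


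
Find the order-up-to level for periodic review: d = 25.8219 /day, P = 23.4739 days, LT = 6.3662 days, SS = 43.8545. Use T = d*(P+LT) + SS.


P + LT = 29.8401
d*(P+LT) = 25.8219 * 29.8401 = 770.5281
T = 770.5281 + 43.8545 = 814.3826

814.3826 units


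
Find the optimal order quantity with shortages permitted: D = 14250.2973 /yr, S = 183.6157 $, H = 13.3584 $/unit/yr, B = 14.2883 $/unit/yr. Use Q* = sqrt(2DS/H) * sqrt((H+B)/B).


sqrt(2DS/H) = 625.8996
sqrt((H+B)/B) = 1.3910
Q* = 625.8996 * 1.3910 = 870.6348

870.6348 units


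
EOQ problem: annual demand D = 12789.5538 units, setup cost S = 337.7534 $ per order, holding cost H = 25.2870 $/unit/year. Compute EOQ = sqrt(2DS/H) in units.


2*D*S = 2 * 12789.5538 * 337.7534 = 8639430.5609
2*D*S/H = 341655.0228
EOQ = sqrt(341655.0228) = 584.5126

584.5126 units


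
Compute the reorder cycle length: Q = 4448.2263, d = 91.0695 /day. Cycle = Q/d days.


Cycle = 4448.2263 / 91.0695 = 48.8443

48.8443 days


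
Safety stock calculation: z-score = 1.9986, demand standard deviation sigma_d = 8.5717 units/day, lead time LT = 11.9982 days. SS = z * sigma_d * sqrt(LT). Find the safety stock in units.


sqrt(LT) = sqrt(11.9982) = 3.4638
SS = 1.9986 * 8.5717 * 3.4638 = 59.3405

59.3405 units


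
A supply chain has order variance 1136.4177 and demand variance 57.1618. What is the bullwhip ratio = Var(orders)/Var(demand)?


BW = 1136.4177 / 57.1618 = 19.8807

19.8807


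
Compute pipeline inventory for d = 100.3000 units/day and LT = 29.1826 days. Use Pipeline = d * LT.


Pipeline = 100.3000 * 29.1826 = 2927.0148

2927.0148 units


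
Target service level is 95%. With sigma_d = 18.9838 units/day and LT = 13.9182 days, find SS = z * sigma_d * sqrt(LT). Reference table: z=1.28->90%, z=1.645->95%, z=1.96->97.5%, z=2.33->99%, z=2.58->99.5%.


From the table, SL = 95% corresponds to z = 1.645
sqrt(LT) = sqrt(13.9182) = 3.7307
SS = 1.645 * 18.9838 * 3.7307 = 116.5039

116.5039 units


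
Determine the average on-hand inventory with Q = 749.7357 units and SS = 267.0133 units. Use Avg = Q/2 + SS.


Q/2 = 374.8678
Avg = 374.8678 + 267.0133 = 641.8811

641.8811 units


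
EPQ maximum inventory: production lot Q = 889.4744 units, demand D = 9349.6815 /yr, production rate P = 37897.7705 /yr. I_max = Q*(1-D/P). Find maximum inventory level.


D/P = 0.2467
1 - D/P = 0.7533
I_max = 889.4744 * 0.7533 = 670.0340

670.0340 units


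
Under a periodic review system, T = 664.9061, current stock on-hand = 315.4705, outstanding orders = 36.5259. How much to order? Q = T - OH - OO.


Inventory position = OH + OO = 315.4705 + 36.5259 = 351.9964
Q = 664.9061 - 351.9964 = 312.9097

312.9097 units


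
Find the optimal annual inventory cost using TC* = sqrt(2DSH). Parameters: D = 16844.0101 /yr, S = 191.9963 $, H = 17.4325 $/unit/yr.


2*D*S*H = 112752978.2445
TC* = sqrt(112752978.2445) = 10618.5205

10618.5205 $/yr


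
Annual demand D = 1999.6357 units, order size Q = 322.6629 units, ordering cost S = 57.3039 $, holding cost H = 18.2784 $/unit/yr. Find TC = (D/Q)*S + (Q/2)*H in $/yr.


Ordering cost = D*S/Q = 355.1289
Holding cost = Q*H/2 = 2948.8808
TC = 355.1289 + 2948.8808 = 3304.0097

3304.0097 $/yr


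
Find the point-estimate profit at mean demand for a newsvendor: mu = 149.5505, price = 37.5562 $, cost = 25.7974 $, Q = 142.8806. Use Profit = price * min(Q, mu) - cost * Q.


Sales at mu = min(142.8806, 149.5505) = 142.8806
Revenue = 37.5562 * 142.8806 = 5366.0524
Total cost = 25.7974 * 142.8806 = 3685.9480
Profit = 5366.0524 - 3685.9480 = 1680.1044

1680.1044 $


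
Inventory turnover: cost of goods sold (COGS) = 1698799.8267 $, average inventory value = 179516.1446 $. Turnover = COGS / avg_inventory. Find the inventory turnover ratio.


Turnover = 1698799.8267 / 179516.1446 = 9.4632

9.4632


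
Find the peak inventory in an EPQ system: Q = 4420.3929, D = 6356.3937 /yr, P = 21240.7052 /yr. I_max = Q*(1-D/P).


D/P = 0.2993
1 - D/P = 0.7007
I_max = 4420.3929 * 0.7007 = 3097.5669

3097.5669 units


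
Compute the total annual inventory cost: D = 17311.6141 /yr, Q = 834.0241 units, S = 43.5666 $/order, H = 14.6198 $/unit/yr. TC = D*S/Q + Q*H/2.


Ordering cost = D*S/Q = 904.3002
Holding cost = Q*H/2 = 6096.6328
TC = 904.3002 + 6096.6328 = 7000.9330

7000.9330 $/yr


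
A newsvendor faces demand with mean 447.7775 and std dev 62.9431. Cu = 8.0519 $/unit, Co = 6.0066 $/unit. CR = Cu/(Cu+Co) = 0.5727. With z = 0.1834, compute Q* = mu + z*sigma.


CR = Cu/(Cu+Co) = 8.0519/(8.0519+6.0066) = 0.5727
z = 0.1834
Q* = 447.7775 + 0.1834 * 62.9431 = 459.3213

459.3213 units


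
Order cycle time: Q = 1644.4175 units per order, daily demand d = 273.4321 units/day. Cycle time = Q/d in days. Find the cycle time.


Cycle = 1644.4175 / 273.4321 = 6.0140

6.0140 days


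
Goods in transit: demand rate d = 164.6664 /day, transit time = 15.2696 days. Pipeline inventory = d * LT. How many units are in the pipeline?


Pipeline = 164.6664 * 15.2696 = 2514.3901

2514.3901 units


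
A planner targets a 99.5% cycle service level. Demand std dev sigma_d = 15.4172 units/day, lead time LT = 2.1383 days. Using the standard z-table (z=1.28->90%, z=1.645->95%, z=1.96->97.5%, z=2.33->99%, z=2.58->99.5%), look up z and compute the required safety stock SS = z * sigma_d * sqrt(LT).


From the table, SL = 99.5% corresponds to z = 2.58
sqrt(LT) = sqrt(2.1383) = 1.4623
SS = 2.58 * 15.4172 * 1.4623 = 58.1647

58.1647 units


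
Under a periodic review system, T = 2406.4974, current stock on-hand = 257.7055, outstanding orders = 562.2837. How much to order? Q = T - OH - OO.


Inventory position = OH + OO = 257.7055 + 562.2837 = 819.9892
Q = 2406.4974 - 819.9892 = 1586.5082

1586.5082 units


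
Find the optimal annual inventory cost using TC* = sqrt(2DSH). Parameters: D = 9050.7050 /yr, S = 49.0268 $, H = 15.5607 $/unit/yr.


2*D*S*H = 13809408.6911
TC* = sqrt(13809408.6911) = 3716.1013

3716.1013 $/yr


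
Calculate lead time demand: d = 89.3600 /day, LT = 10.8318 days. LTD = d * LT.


LTD = 89.3600 * 10.8318 = 967.9296

967.9296 units


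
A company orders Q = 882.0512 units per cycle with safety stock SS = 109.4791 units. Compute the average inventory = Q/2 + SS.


Q/2 = 441.0256
Avg = 441.0256 + 109.4791 = 550.5047

550.5047 units


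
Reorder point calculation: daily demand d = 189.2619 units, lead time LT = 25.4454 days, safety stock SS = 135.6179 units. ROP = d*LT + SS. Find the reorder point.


d*LT = 189.2619 * 25.4454 = 4815.8448
ROP = 4815.8448 + 135.6179 = 4951.4627

4951.4627 units


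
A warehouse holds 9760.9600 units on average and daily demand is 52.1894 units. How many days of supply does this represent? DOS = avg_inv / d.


DOS = 9760.9600 / 52.1894 = 187.0296

187.0296 days


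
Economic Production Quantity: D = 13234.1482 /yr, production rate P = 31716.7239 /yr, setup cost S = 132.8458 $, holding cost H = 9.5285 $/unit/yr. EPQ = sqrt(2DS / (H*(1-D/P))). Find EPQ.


1 - D/P = 1 - 0.4173 = 0.5827
H*(1-D/P) = 5.5526
2DS = 3516202.0099
EPQ = sqrt(633249.8674) = 795.7700

795.7700 units


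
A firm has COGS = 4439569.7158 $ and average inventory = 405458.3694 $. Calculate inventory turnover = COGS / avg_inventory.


Turnover = 4439569.7158 / 405458.3694 = 10.9495

10.9495


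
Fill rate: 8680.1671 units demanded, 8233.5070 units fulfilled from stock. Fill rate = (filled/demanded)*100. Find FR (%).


FR = 8233.5070 / 8680.1671 * 100 = 94.8542

94.8542%


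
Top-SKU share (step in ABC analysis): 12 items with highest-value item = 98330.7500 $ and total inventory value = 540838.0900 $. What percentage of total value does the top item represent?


Top item = 98330.7500
Total = 540838.0900
Percentage = 98330.7500 / 540838.0900 * 100 = 18.1812

18.1812%


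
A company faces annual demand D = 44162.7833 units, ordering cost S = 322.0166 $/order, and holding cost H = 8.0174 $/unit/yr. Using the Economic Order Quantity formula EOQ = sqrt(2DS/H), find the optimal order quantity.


2*D*S = 2 * 44162.7833 * 322.0166 = 28442298.6496
2*D*S/H = 3547571.3635
EOQ = sqrt(3547571.3635) = 1883.4998

1883.4998 units


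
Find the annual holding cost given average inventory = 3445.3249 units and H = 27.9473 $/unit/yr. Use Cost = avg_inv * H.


Cost = 3445.3249 * 27.9473 = 96287.5286

96287.5286 $/yr


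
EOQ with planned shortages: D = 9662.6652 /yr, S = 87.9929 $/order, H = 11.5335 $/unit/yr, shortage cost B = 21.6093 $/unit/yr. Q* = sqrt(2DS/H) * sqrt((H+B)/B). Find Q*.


sqrt(2DS/H) = 383.9783
sqrt((H+B)/B) = 1.2384
Q* = 383.9783 * 1.2384 = 475.5333

475.5333 units


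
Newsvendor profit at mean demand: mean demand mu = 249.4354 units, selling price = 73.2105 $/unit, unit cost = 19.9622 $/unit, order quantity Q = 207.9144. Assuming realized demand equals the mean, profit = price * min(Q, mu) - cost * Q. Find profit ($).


Sales at mu = min(207.9144, 249.4354) = 207.9144
Revenue = 73.2105 * 207.9144 = 15221.5172
Total cost = 19.9622 * 207.9144 = 4150.4288
Profit = 15221.5172 - 4150.4288 = 11071.0883

11071.0883 $


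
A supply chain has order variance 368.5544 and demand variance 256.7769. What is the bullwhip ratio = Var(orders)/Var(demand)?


BW = 368.5544 / 256.7769 = 1.4353

1.4353


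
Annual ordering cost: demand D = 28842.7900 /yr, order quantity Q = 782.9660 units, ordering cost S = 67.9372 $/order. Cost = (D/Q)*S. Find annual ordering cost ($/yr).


Number of orders = D/Q = 36.8379
Cost = 36.8379 * 67.9372 = 2502.6609

2502.6609 $/yr


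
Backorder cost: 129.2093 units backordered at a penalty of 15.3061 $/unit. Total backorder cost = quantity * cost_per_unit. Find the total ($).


Total = 129.2093 * 15.3061 = 1977.6905

1977.6905 $


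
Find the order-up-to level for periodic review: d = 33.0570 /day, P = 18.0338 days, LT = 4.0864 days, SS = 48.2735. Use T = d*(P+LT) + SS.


P + LT = 22.1202
d*(P+LT) = 33.0570 * 22.1202 = 731.2275
T = 731.2275 + 48.2735 = 779.5010

779.5010 units


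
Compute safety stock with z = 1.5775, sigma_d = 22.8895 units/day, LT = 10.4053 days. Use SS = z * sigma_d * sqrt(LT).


sqrt(LT) = sqrt(10.4053) = 3.2257
SS = 1.5775 * 22.8895 * 3.2257 = 116.4751

116.4751 units


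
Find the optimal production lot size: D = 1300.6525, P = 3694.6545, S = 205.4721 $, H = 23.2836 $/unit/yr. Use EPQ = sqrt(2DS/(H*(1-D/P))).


1 - D/P = 1 - 0.3520 = 0.6480
H*(1-D/P) = 15.0869
2DS = 534495.6011
EPQ = sqrt(35427.7302) = 188.2226

188.2226 units


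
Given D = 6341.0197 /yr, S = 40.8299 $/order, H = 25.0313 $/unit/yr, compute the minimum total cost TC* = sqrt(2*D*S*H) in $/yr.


2*D*S*H = 12961367.3528
TC* = sqrt(12961367.3528) = 3600.1899

3600.1899 $/yr


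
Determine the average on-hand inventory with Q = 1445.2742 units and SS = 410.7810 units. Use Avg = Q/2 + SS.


Q/2 = 722.6371
Avg = 722.6371 + 410.7810 = 1133.4181

1133.4181 units


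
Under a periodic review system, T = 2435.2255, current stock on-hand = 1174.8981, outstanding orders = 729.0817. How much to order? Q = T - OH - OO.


Inventory position = OH + OO = 1174.8981 + 729.0817 = 1903.9798
Q = 2435.2255 - 1903.9798 = 531.2457

531.2457 units


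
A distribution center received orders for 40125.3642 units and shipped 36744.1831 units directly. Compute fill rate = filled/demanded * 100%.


FR = 36744.1831 / 40125.3642 * 100 = 91.5735

91.5735%


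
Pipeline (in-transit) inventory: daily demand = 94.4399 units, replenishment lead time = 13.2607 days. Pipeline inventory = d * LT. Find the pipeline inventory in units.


Pipeline = 94.4399 * 13.2607 = 1252.3392

1252.3392 units


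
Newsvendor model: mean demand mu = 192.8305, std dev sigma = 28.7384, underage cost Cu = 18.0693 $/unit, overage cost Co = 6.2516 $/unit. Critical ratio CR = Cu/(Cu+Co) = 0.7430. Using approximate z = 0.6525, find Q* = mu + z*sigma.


CR = Cu/(Cu+Co) = 18.0693/(18.0693+6.2516) = 0.7430
z = 0.6525
Q* = 192.8305 + 0.6525 * 28.7384 = 211.5823

211.5823 units


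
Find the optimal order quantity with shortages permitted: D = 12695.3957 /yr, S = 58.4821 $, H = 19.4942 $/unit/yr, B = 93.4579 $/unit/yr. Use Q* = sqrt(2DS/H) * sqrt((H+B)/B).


sqrt(2DS/H) = 275.9923
sqrt((H+B)/B) = 1.0994
Q* = 275.9923 * 1.0994 = 303.4143

303.4143 units


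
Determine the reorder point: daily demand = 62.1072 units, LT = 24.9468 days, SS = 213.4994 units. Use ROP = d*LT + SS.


d*LT = 62.1072 * 24.9468 = 1549.3759
ROP = 1549.3759 + 213.4994 = 1762.8753

1762.8753 units


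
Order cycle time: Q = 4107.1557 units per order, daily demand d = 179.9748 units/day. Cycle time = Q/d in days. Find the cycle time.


Cycle = 4107.1557 / 179.9748 = 22.8207

22.8207 days


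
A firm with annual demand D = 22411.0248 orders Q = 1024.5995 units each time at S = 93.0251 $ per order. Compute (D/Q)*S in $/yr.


Number of orders = D/Q = 21.8730
Cost = 21.8730 * 93.0251 = 2034.7344

2034.7344 $/yr


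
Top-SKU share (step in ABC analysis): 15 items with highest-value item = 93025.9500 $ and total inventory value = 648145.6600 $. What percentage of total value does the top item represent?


Top item = 93025.9500
Total = 648145.6600
Percentage = 93025.9500 / 648145.6600 * 100 = 14.3526

14.3526%


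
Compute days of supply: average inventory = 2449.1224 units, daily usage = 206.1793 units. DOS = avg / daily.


DOS = 2449.1224 / 206.1793 = 11.8786

11.8786 days


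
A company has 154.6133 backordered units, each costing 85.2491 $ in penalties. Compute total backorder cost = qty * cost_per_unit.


Total = 154.6133 * 85.2491 = 13180.6447

13180.6447 $


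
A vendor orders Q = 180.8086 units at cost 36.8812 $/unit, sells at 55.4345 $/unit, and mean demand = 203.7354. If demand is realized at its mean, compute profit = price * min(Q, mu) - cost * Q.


Sales at mu = min(180.8086, 203.7354) = 180.8086
Revenue = 55.4345 * 180.8086 = 10023.0343
Total cost = 36.8812 * 180.8086 = 6668.4381
Profit = 10023.0343 - 6668.4381 = 3354.5962

3354.5962 $


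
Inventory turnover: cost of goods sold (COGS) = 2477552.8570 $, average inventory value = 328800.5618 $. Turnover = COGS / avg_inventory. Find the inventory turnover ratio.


Turnover = 2477552.8570 / 328800.5618 = 7.5351

7.5351


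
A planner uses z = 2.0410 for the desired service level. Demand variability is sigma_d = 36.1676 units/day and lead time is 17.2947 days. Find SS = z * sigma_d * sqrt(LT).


sqrt(LT) = sqrt(17.2947) = 4.1587
SS = 2.0410 * 36.1676 * 4.1587 = 306.9865

306.9865 units


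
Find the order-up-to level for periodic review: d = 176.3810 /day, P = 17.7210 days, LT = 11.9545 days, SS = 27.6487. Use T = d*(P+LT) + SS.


P + LT = 29.6755
d*(P+LT) = 176.3810 * 29.6755 = 5234.1944
T = 5234.1944 + 27.6487 = 5261.8431

5261.8431 units


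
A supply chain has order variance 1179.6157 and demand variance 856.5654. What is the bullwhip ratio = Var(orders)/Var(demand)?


BW = 1179.6157 / 856.5654 = 1.3771

1.3771


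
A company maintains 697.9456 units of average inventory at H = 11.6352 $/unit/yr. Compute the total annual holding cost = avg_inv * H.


Cost = 697.9456 * 11.6352 = 8120.7366

8120.7366 $/yr


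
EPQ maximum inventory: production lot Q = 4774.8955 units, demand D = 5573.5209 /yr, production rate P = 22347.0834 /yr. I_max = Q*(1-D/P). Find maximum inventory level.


D/P = 0.2494
1 - D/P = 0.7506
I_max = 4774.8955 * 0.7506 = 3584.0027

3584.0027 units


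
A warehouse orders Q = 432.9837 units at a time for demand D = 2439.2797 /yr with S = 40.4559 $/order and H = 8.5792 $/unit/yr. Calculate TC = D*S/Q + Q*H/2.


Ordering cost = D*S/Q = 227.9145
Holding cost = Q*H/2 = 1857.3269
TC = 227.9145 + 1857.3269 = 2085.2414

2085.2414 $/yr


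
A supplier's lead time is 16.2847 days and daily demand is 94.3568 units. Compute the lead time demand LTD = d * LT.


LTD = 94.3568 * 16.2847 = 1536.5722

1536.5722 units


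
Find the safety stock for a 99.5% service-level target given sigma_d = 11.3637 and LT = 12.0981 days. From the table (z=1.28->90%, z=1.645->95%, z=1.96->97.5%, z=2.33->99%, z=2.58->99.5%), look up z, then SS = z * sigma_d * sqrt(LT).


From the table, SL = 99.5% corresponds to z = 2.58
sqrt(LT) = sqrt(12.0981) = 3.4782
SS = 2.58 * 11.3637 * 3.4782 = 101.9760

101.9760 units


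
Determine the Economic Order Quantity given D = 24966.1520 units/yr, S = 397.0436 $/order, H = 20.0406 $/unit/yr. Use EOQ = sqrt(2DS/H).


2*D*S = 2 * 24966.1520 * 397.0436 = 19825301.7365
2*D*S/H = 989256.8953
EOQ = sqrt(989256.8953) = 994.6139

994.6139 units


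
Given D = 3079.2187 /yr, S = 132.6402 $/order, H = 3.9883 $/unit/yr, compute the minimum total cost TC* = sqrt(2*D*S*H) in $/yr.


2*D*S*H = 3257868.2542
TC* = sqrt(3257868.2542) = 1804.9566

1804.9566 $/yr


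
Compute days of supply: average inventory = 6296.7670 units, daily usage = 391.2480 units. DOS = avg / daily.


DOS = 6296.7670 / 391.2480 = 16.0941

16.0941 days


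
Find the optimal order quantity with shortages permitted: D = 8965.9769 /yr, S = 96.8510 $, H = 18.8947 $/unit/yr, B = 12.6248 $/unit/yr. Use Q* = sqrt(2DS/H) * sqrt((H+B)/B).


sqrt(2DS/H) = 303.1767
sqrt((H+B)/B) = 1.5801
Q* = 303.1767 * 1.5801 = 479.0416

479.0416 units


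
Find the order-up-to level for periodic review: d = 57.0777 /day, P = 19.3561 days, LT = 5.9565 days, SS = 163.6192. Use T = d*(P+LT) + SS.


P + LT = 25.3126
d*(P+LT) = 57.0777 * 25.3126 = 1444.7850
T = 1444.7850 + 163.6192 = 1608.4042

1608.4042 units


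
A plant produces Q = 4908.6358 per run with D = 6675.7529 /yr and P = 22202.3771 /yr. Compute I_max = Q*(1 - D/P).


D/P = 0.3007
1 - D/P = 0.6993
I_max = 4908.6358 * 0.6993 = 3432.7200

3432.7200 units


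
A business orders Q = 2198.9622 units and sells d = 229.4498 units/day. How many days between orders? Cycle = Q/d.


Cycle = 2198.9622 / 229.4498 = 9.5836

9.5836 days


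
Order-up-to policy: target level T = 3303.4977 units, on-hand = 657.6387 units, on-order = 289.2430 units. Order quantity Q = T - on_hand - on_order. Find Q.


Inventory position = OH + OO = 657.6387 + 289.2430 = 946.8817
Q = 3303.4977 - 946.8817 = 2356.6160

2356.6160 units


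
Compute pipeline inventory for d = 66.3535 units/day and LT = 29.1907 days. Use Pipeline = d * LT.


Pipeline = 66.3535 * 29.1907 = 1936.9051

1936.9051 units


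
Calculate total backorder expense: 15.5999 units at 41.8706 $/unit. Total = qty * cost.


Total = 15.5999 * 41.8706 = 653.1772

653.1772 $


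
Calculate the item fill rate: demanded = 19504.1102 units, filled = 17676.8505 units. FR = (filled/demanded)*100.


FR = 17676.8505 / 19504.1102 * 100 = 90.6314

90.6314%


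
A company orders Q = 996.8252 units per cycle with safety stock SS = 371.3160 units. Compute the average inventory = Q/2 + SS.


Q/2 = 498.4126
Avg = 498.4126 + 371.3160 = 869.7286

869.7286 units


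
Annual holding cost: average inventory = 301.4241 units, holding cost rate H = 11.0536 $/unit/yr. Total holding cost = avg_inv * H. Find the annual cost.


Cost = 301.4241 * 11.0536 = 3331.8214

3331.8214 $/yr


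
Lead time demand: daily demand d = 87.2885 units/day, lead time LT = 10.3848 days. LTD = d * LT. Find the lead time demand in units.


LTD = 87.2885 * 10.3848 = 906.4736

906.4736 units


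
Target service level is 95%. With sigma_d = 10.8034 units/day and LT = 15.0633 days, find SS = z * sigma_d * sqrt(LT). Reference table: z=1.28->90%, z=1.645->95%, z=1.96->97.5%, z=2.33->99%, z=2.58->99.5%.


From the table, SL = 95% corresponds to z = 1.645
sqrt(LT) = sqrt(15.0633) = 3.8811
SS = 1.645 * 10.8034 * 3.8811 = 68.9742

68.9742 units


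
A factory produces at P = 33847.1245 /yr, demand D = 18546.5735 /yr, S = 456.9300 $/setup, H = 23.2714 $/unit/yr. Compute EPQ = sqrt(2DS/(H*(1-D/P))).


1 - D/P = 1 - 0.5480 = 0.4520
H*(1-D/P) = 10.5198
2DS = 16948971.6587
EPQ = sqrt(1611148.4226) = 1269.3102

1269.3102 units


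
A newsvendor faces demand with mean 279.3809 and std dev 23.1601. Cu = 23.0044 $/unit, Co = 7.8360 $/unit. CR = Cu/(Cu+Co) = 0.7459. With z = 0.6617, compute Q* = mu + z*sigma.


CR = Cu/(Cu+Co) = 23.0044/(23.0044+7.8360) = 0.7459
z = 0.6617
Q* = 279.3809 + 0.6617 * 23.1601 = 294.7059

294.7059 units


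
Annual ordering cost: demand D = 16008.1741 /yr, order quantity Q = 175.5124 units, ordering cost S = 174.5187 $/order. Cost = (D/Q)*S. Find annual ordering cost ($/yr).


Number of orders = D/Q = 91.2082
Cost = 91.2082 * 174.5187 = 15917.5405

15917.5405 $/yr


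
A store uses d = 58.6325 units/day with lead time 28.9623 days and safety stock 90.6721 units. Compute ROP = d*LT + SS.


d*LT = 58.6325 * 28.9623 = 1698.1321
ROP = 1698.1321 + 90.6721 = 1788.8042

1788.8042 units


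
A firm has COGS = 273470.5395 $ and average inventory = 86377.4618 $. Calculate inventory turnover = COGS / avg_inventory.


Turnover = 273470.5395 / 86377.4618 = 3.1660

3.1660


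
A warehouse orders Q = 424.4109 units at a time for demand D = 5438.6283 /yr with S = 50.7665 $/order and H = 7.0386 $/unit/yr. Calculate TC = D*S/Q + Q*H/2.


Ordering cost = D*S/Q = 650.5491
Holding cost = Q*H/2 = 1493.6293
TC = 650.5491 + 1493.6293 = 2144.1784

2144.1784 $/yr


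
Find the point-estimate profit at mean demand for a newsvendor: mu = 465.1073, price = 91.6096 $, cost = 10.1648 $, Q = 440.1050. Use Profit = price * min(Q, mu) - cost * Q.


Sales at mu = min(440.1050, 465.1073) = 440.1050
Revenue = 91.6096 * 440.1050 = 40317.8430
Total cost = 10.1648 * 440.1050 = 4473.5793
Profit = 40317.8430 - 4473.5793 = 35844.2637

35844.2637 $


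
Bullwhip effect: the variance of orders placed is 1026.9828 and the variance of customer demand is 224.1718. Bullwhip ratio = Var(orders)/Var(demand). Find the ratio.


BW = 1026.9828 / 224.1718 = 4.5812

4.5812


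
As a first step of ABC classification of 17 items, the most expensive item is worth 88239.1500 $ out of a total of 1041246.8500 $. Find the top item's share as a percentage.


Top item = 88239.1500
Total = 1041246.8500
Percentage = 88239.1500 / 1041246.8500 * 100 = 8.4744

8.4744%


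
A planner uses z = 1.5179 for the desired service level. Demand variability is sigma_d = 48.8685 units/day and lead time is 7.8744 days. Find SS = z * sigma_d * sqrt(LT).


sqrt(LT) = sqrt(7.8744) = 2.8061
SS = 1.5179 * 48.8685 * 2.8061 = 208.1522

208.1522 units


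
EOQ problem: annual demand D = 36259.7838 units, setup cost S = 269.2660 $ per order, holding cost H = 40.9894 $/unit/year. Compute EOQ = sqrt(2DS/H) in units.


2*D*S = 2 * 36259.7838 * 269.2660 = 19527053.8894
2*D*S/H = 476392.7720
EOQ = sqrt(476392.7720) = 690.2121

690.2121 units


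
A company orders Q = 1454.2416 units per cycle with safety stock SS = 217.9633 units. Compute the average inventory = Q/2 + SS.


Q/2 = 727.1208
Avg = 727.1208 + 217.9633 = 945.0841

945.0841 units


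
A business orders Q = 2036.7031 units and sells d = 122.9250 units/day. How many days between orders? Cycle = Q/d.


Cycle = 2036.7031 / 122.9250 = 16.5687

16.5687 days


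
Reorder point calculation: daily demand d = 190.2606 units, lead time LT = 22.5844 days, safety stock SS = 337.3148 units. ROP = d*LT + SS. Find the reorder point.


d*LT = 190.2606 * 22.5844 = 4296.9215
ROP = 4296.9215 + 337.3148 = 4634.2363

4634.2363 units


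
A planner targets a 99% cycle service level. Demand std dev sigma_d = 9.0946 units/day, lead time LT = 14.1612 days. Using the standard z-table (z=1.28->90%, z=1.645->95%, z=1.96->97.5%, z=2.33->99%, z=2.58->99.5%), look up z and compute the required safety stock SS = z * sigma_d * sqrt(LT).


From the table, SL = 99% corresponds to z = 2.33
sqrt(LT) = sqrt(14.1612) = 3.7631
SS = 2.33 * 9.0946 * 3.7631 = 79.7424

79.7424 units


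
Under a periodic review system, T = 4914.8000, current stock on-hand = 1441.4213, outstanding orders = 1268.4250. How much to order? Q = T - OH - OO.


Inventory position = OH + OO = 1441.4213 + 1268.4250 = 2709.8463
Q = 4914.8000 - 2709.8463 = 2204.9537

2204.9537 units


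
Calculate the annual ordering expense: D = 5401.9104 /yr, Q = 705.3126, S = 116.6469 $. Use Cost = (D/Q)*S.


Number of orders = D/Q = 7.6589
Cost = 7.6589 * 116.6469 = 893.3856

893.3856 $/yr


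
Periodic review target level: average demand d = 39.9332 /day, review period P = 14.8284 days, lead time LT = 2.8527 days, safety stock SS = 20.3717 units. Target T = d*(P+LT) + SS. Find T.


P + LT = 17.6811
d*(P+LT) = 39.9332 * 17.6811 = 706.0629
T = 706.0629 + 20.3717 = 726.4346

726.4346 units


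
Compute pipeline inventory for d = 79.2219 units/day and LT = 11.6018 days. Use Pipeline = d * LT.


Pipeline = 79.2219 * 11.6018 = 919.1166

919.1166 units


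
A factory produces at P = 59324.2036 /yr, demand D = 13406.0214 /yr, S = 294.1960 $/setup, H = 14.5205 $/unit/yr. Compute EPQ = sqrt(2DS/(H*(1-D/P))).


1 - D/P = 1 - 0.2260 = 0.7740
H*(1-D/P) = 11.2392
2DS = 7887995.7436
EPQ = sqrt(701830.6429) = 837.7533

837.7533 units


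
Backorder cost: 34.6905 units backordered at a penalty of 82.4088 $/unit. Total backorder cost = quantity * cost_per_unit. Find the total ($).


Total = 34.6905 * 82.4088 = 2858.8025

2858.8025 $


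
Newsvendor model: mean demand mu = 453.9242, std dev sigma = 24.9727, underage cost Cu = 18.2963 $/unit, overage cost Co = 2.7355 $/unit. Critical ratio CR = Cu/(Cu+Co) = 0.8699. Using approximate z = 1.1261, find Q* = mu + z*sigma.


CR = Cu/(Cu+Co) = 18.2963/(18.2963+2.7355) = 0.8699
z = 1.1261
Q* = 453.9242 + 1.1261 * 24.9727 = 482.0460

482.0460 units


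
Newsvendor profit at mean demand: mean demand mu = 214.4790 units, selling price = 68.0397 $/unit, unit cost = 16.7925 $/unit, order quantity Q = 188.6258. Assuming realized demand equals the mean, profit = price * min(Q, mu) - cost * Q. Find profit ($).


Sales at mu = min(188.6258, 214.4790) = 188.6258
Revenue = 68.0397 * 188.6258 = 12834.0428
Total cost = 16.7925 * 188.6258 = 3167.4987
Profit = 12834.0428 - 3167.4987 = 9666.5441

9666.5441 $


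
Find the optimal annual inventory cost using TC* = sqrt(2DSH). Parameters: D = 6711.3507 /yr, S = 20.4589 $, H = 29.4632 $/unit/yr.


2*D*S*H = 8090998.5330
TC* = sqrt(8090998.5330) = 2844.4681

2844.4681 $/yr


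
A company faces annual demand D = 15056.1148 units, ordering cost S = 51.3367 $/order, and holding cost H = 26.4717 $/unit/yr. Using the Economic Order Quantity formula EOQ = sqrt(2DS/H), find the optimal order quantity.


2*D*S = 2 * 15056.1148 * 51.3367 = 1545862.4973
2*D*S/H = 58396.7972
EOQ = sqrt(58396.7972) = 241.6543

241.6543 units


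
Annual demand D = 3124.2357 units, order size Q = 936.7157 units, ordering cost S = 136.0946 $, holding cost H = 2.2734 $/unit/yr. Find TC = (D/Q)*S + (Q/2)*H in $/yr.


Ordering cost = D*S/Q = 453.9175
Holding cost = Q*H/2 = 1064.7647
TC = 453.9175 + 1064.7647 = 1518.6822

1518.6822 $/yr


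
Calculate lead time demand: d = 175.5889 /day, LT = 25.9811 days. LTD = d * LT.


LTD = 175.5889 * 25.9811 = 4561.9928

4561.9928 units


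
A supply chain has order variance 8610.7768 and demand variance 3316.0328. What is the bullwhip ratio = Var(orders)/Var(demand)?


BW = 8610.7768 / 3316.0328 = 2.5967

2.5967


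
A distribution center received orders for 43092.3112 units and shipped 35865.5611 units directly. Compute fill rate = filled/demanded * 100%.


FR = 35865.5611 / 43092.3112 * 100 = 83.2296

83.2296%


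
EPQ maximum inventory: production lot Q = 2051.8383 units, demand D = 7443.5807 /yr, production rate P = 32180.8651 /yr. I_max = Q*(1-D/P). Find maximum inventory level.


D/P = 0.2313
1 - D/P = 0.7687
I_max = 2051.8383 * 0.7687 = 1577.2388

1577.2388 units


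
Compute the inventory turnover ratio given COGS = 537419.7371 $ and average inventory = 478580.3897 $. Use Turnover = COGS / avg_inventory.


Turnover = 537419.7371 / 478580.3897 = 1.1229

1.1229


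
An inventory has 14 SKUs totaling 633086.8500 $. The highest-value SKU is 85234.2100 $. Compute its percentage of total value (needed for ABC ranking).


Top item = 85234.2100
Total = 633086.8500
Percentage = 85234.2100 / 633086.8500 * 100 = 13.4633

13.4633%


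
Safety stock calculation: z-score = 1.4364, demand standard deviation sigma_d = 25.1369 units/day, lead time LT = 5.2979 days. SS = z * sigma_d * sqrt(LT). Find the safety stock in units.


sqrt(LT) = sqrt(5.2979) = 2.3017
SS = 1.4364 * 25.1369 * 2.3017 = 83.1073

83.1073 units


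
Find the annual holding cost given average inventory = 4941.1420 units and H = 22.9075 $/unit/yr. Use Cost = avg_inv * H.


Cost = 4941.1420 * 22.9075 = 113189.2104

113189.2104 $/yr


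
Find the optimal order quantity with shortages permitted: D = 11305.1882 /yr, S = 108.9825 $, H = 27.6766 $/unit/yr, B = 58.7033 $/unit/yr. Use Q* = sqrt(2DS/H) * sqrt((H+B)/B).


sqrt(2DS/H) = 298.3843
sqrt((H+B)/B) = 1.2130
Q* = 298.3843 * 1.2130 = 361.9520

361.9520 units


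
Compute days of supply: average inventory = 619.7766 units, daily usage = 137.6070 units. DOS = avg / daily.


DOS = 619.7766 / 137.6070 = 4.5040

4.5040 days


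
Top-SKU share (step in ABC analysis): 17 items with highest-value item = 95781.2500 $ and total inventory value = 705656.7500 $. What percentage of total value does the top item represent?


Top item = 95781.2500
Total = 705656.7500
Percentage = 95781.2500 / 705656.7500 * 100 = 13.5733

13.5733%


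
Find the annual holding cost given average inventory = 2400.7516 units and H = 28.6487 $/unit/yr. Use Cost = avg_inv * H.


Cost = 2400.7516 * 28.6487 = 68778.4124

68778.4124 $/yr


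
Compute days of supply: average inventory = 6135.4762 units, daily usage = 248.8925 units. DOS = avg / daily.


DOS = 6135.4762 / 248.8925 = 24.6511

24.6511 days


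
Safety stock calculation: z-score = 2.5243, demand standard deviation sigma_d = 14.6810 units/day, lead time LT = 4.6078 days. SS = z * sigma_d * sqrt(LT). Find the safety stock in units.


sqrt(LT) = sqrt(4.6078) = 2.1466
SS = 2.5243 * 14.6810 * 2.1466 = 79.5506

79.5506 units


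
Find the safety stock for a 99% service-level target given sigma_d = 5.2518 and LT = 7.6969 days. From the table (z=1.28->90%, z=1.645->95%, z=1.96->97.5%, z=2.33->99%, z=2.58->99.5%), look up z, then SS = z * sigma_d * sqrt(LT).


From the table, SL = 99% corresponds to z = 2.33
sqrt(LT) = sqrt(7.6969) = 2.7743
SS = 2.33 * 5.2518 * 2.7743 = 33.9486

33.9486 units


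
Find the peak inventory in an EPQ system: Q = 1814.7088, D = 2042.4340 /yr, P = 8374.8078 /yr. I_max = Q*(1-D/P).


D/P = 0.2439
1 - D/P = 0.7561
I_max = 1814.7088 * 0.7561 = 1372.1407

1372.1407 units


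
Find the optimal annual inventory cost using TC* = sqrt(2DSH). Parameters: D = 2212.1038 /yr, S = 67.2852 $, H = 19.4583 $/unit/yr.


2*D*S*H = 5792418.6075
TC* = sqrt(5792418.6075) = 2406.7444

2406.7444 $/yr


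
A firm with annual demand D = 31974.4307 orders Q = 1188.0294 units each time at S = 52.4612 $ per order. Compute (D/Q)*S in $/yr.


Number of orders = D/Q = 26.9138
Cost = 26.9138 * 52.4612 = 1411.9322

1411.9322 $/yr


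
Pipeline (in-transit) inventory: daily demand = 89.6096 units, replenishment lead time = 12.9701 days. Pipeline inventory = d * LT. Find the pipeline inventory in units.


Pipeline = 89.6096 * 12.9701 = 1162.2455

1162.2455 units


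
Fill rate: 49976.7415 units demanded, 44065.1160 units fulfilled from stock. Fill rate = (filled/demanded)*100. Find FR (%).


FR = 44065.1160 / 49976.7415 * 100 = 88.1712

88.1712%


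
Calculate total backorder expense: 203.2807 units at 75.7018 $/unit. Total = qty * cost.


Total = 203.2807 * 75.7018 = 15388.7149

15388.7149 $


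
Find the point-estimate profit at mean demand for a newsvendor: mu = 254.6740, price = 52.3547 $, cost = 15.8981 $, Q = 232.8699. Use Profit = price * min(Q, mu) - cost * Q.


Sales at mu = min(232.8699, 254.6740) = 232.8699
Revenue = 52.3547 * 232.8699 = 12191.8338
Total cost = 15.8981 * 232.8699 = 3702.1890
Profit = 12191.8338 - 3702.1890 = 8489.6448

8489.6448 $


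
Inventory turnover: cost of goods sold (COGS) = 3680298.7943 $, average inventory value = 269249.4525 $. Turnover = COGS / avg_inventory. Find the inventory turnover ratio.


Turnover = 3680298.7943 / 269249.4525 = 13.6687

13.6687


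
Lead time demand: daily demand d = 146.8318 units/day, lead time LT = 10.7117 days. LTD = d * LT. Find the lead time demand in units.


LTD = 146.8318 * 10.7117 = 1572.8182

1572.8182 units


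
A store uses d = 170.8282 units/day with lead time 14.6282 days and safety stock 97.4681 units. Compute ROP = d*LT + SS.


d*LT = 170.8282 * 14.6282 = 2498.9091
ROP = 2498.9091 + 97.4681 = 2596.3772

2596.3772 units


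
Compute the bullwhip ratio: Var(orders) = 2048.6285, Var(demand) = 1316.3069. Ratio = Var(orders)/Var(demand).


BW = 2048.6285 / 1316.3069 = 1.5563

1.5563


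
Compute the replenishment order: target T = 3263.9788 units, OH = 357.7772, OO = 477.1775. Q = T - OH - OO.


Inventory position = OH + OO = 357.7772 + 477.1775 = 834.9547
Q = 3263.9788 - 834.9547 = 2429.0241

2429.0241 units


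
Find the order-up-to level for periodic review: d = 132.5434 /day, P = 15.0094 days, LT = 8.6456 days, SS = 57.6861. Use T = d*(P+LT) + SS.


P + LT = 23.6550
d*(P+LT) = 132.5434 * 23.6550 = 3135.3141
T = 3135.3141 + 57.6861 = 3193.0002

3193.0002 units


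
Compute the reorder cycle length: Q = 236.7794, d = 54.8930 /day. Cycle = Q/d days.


Cycle = 236.7794 / 54.8930 = 4.3135

4.3135 days


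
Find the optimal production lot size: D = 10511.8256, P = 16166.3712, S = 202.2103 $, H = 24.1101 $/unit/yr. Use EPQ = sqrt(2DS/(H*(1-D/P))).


1 - D/P = 1 - 0.6502 = 0.3498
H*(1-D/P) = 8.4330
2DS = 4251198.8162
EPQ = sqrt(504112.2376) = 710.0086

710.0086 units


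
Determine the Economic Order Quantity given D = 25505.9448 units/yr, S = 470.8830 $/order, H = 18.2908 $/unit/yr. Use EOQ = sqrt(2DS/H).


2*D*S = 2 * 25505.9448 * 470.8830 = 24020631.6105
2*D*S/H = 1313263.0399
EOQ = sqrt(1313263.0399) = 1145.9769

1145.9769 units


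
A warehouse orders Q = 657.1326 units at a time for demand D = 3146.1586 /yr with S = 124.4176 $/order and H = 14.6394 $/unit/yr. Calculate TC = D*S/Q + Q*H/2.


Ordering cost = D*S/Q = 595.6751
Holding cost = Q*H/2 = 4810.0135
TC = 595.6751 + 4810.0135 = 5405.6886

5405.6886 $/yr
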